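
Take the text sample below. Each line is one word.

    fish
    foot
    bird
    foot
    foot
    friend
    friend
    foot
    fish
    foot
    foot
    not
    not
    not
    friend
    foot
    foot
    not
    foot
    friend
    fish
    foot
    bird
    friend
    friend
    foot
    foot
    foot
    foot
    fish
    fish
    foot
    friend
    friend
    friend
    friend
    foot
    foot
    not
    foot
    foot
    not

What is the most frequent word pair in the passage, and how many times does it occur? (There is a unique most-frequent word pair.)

Bigram frequencies (highest first):
  foot foot: 8
  friend friend: 5
  fish foot: 4
  friend foot: 4
  foot not: 4
  foot friend: 3
  … (9 more, each ≤ 2)

"foot foot", 8 times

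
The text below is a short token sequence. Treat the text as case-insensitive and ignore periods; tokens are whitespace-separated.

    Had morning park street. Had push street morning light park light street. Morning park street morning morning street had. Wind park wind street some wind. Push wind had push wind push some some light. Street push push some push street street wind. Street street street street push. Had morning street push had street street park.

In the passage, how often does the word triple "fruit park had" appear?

0

Scanning the 53 overlapping trigram windows for "fruit park had":
  (none found)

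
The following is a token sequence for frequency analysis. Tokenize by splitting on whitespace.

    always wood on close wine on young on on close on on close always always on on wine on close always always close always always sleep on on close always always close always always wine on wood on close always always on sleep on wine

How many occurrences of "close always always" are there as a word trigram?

6

Scanning the 43 overlapping trigram windows for "close always always":
  position 13–15: close always always
  position 20–22: close always always
  position 23–25: close always always
  position 29–31: close always always
  position 32–34: close always always
  position 39–41: close always always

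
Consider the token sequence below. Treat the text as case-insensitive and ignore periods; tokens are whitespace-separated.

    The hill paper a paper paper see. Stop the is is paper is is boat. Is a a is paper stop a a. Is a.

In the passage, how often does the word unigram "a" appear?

6

Scanning the 25 tokens for "a":
  position 4: a
  position 17: a
  position 18: a
  position 22: a
  position 23: a
  position 25: a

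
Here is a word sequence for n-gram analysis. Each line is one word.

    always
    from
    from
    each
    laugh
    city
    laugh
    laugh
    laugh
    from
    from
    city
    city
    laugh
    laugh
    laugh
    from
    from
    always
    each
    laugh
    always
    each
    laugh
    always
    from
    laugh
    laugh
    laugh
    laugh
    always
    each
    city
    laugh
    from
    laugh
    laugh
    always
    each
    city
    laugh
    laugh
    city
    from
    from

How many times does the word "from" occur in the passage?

10

Scanning the 45 tokens for "from":
  position 2: from
  position 3: from
  position 10: from
  position 11: from
  position 17: from
  position 18: from
  position 26: from
  position 35: from
  position 44: from
  position 45: from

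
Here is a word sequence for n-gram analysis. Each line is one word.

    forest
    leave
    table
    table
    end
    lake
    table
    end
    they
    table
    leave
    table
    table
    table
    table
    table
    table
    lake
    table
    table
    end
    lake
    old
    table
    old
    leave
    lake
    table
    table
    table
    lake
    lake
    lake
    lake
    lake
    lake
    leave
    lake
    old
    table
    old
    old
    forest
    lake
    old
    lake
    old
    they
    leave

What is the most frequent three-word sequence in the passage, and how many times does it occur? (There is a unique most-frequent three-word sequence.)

Trigram frequencies (highest first):
  table table table: 5
  lake lake lake: 4
  leave table table: 2
  table table end: 2
  table end lake: 2
  table table lake: 2
  … (27 more, each ≤ 2)

"table table table", 5 times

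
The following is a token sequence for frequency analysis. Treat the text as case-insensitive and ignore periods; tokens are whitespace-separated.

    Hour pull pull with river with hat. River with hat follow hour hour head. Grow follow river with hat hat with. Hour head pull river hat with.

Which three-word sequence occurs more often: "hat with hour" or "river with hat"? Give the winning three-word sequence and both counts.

"hat with hour": 1 occurrence
"river with hat": 3 occurrences

"river with hat" (3 vs 1)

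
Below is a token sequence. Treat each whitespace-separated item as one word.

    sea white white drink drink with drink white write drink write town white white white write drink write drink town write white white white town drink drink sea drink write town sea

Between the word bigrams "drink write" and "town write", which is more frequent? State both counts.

"drink write" (3 vs 1)

"drink write": 3 occurrences
"town write": 1 occurrence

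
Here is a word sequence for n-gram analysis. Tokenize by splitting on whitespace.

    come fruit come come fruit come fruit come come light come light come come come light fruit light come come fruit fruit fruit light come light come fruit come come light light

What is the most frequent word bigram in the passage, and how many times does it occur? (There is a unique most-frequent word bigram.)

Bigram frequencies (highest first):
  come come: 6
  come fruit: 5
  come light: 5
  light come: 5
  fruit come: 4
  fruit light: 2
  … (3 more, each ≤ 2)

"come come", 6 times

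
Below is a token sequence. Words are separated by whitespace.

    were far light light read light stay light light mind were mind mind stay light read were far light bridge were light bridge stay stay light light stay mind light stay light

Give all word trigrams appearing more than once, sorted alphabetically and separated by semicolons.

Trigram counts meeting the condition (more than once):
  light stay light: 2
  stay light light: 2
  were far light: 2

light stay light; stay light light; were far light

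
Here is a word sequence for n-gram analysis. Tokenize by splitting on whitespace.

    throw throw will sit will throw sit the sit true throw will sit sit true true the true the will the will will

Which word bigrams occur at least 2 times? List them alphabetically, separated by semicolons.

Bigram counts meeting the condition (at least 2 times):
  sit true: 2
  the will: 2
  throw will: 2
  true the: 2
  will sit: 2

sit true; the will; throw will; true the; will sit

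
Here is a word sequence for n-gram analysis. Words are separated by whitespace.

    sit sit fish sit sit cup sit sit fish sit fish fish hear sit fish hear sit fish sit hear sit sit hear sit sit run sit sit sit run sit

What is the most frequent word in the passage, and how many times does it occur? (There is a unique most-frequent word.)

Unigram frequencies (highest first):
  sit: 18
  fish: 6
  hear: 4
  run: 2
  cup: 1

"sit", 18 times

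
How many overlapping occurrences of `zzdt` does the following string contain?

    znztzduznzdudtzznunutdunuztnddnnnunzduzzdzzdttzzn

1

Sliding a length-4 window over the 49 characters (46 positions):
  position 42–45: zzdt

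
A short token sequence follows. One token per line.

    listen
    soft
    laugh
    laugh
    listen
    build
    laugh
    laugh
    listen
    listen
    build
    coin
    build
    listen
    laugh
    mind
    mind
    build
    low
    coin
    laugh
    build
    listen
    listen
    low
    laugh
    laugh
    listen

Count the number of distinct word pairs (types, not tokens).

28 tokens → 27 bigram windows in total.
Repeated bigrams (each contributes count−1 duplicates):
  laugh laugh: 3
  laugh listen: 3
  build listen: 2
  listen build: 2
  listen listen: 2
7 duplicate windows → 27 − 7 = 20 distinct.

20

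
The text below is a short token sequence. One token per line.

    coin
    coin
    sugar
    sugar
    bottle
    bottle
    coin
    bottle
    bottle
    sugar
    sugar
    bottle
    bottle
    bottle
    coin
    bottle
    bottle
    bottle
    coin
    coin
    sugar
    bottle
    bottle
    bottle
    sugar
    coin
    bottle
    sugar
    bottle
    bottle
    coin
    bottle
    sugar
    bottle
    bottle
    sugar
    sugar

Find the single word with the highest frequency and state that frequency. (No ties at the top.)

"bottle", 19 times

Unigram frequencies (highest first):
  bottle: 19
  sugar: 10
  coin: 8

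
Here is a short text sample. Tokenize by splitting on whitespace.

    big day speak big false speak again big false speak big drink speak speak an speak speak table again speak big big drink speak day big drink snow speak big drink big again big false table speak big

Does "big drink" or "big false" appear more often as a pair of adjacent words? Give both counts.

"big drink": 4 occurrences
"big false": 3 occurrences

"big drink" (4 vs 3)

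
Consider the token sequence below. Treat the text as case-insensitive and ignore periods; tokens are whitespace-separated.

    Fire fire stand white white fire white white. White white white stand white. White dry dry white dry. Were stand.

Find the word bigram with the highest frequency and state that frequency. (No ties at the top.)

Bigram frequencies (highest first):
  white white: 6
  stand white: 2
  white dry: 2
  fire fire: 1
  fire stand: 1
  white fire: 1
  … (6 more, each ≤ 1)

"white white", 6 times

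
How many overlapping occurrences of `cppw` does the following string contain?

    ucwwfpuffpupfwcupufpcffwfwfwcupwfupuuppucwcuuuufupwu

0

Sliding a length-4 window over the 52 characters (49 positions):
  (no match at any position)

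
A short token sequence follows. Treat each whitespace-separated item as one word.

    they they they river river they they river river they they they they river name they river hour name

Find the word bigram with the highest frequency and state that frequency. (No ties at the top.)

Bigram frequencies (highest first):
  they they: 6
  they river: 4
  river river: 2
  river they: 2
  river name: 1
  name they: 1
  … (2 more, each ≤ 1)

"they they", 6 times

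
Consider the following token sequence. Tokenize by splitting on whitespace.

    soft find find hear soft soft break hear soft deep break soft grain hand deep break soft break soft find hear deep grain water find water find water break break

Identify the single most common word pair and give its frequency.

Bigram frequencies (highest first):
  break soft: 3
  soft find: 2
  find hear: 2
  hear soft: 2
  soft break: 2
  deep break: 2
  … (14 more, each ≤ 2)

"break soft", 3 times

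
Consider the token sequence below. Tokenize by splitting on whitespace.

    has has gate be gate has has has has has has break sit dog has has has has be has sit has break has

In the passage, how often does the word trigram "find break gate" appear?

0

Scanning the 22 overlapping trigram windows for "find break gate":
  (none found)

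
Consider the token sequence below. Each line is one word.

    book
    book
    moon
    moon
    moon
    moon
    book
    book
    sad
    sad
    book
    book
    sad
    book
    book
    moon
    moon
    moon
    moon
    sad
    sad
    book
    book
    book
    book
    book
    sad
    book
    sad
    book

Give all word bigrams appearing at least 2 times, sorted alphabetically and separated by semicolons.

Bigram counts meeting the condition (at least 2 times):
  book book: 8
  book moon: 2
  book sad: 4
  moon moon: 6
  sad book: 5
  sad sad: 2

book book; book moon; book sad; moon moon; sad book; sad sad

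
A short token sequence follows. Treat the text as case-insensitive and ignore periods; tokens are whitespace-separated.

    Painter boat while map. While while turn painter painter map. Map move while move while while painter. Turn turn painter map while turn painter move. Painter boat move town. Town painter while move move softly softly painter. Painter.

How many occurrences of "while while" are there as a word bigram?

Scanning the 37 overlapping bigram windows for "while while":
  position 5–6: while while
  position 15–16: while while

2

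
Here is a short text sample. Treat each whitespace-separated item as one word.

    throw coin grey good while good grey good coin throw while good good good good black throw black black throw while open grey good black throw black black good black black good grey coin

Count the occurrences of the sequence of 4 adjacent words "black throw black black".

Scanning the 31 overlapping 4-gram windows for "black throw black black":
  position 16–19: black throw black black
  position 25–28: black throw black black

2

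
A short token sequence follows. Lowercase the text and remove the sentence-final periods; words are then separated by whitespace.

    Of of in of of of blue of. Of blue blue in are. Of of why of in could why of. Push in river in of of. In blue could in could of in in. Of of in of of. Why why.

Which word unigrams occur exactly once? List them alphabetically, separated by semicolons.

are; push; river

Unigram counts meeting the condition (exactly once):
  are: 1
  push: 1
  river: 1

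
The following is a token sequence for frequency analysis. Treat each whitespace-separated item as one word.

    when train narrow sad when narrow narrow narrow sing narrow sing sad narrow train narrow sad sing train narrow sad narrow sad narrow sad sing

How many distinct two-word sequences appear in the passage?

13

25 tokens → 24 bigram windows in total.
Repeated bigrams (each contributes count−1 duplicates):
  narrow sad: 5
  sad narrow: 3
  train narrow: 3
  narrow narrow: 2
  narrow sing: 2
  sad sing: 2
11 duplicate windows → 24 − 11 = 13 distinct.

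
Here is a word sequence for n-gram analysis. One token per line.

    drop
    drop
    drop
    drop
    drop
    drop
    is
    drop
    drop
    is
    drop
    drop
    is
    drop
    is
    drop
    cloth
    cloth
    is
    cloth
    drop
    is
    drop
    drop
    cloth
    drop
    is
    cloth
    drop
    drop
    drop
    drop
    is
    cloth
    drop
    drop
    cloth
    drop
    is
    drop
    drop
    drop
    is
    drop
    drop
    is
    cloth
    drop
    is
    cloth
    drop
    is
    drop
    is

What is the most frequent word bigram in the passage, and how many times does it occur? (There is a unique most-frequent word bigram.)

Bigram frequencies (highest first):
  drop drop: 15
  drop is: 13
  is drop: 8
  cloth drop: 7
  is cloth: 5
  drop cloth: 3
  … (2 more, each ≤ 1)

"drop drop", 15 times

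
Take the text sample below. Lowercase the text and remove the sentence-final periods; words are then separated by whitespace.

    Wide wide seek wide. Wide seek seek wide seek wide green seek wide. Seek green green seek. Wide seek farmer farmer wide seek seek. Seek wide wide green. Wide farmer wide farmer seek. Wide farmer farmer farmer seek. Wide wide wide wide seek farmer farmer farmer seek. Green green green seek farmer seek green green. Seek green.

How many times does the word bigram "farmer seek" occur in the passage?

4

Scanning the 56 overlapping bigram windows for "farmer seek":
  position 32–33: farmer seek
  position 37–38: farmer seek
  position 46–47: farmer seek
  position 52–53: farmer seek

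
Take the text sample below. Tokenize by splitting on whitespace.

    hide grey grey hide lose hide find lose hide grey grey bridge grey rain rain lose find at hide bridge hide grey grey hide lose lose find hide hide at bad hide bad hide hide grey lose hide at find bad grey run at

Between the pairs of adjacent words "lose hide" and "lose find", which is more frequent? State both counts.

"lose hide": 3 occurrences
"lose find": 2 occurrences

"lose hide" (3 vs 2)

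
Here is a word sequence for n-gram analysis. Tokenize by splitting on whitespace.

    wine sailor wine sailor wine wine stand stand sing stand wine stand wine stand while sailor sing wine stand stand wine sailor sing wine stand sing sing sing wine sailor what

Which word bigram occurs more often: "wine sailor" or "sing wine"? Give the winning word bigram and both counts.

"wine sailor": 4 occurrences
"sing wine": 3 occurrences

"wine sailor" (4 vs 3)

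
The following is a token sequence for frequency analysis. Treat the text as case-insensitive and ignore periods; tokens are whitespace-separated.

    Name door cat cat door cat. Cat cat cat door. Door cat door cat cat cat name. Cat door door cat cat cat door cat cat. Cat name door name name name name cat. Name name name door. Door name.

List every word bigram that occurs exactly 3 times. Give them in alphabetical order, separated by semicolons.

Bigram counts meeting the condition (exactly 3 times):
  cat name: 3
  door door: 3
  name door: 3

cat name; door door; name door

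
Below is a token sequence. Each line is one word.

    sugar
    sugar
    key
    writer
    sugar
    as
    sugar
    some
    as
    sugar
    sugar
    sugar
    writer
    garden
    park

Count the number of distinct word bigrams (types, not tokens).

11

15 tokens → 14 bigram windows in total.
Repeated bigrams (each contributes count−1 duplicates):
  sugar sugar: 3
  as sugar: 2
3 duplicate windows → 14 − 3 = 11 distinct.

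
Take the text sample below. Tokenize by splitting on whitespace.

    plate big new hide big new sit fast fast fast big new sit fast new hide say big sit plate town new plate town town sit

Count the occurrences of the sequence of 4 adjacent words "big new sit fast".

Scanning the 23 overlapping 4-gram windows for "big new sit fast":
  position 5–8: big new sit fast
  position 11–14: big new sit fast

2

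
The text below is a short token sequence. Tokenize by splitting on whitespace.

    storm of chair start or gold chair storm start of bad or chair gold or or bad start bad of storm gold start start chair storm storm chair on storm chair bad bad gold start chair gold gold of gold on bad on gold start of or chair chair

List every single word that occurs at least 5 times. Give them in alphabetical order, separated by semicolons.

Unigram counts meeting the condition (at least 5 times):
  bad: 6
  chair: 9
  gold: 8
  of: 5
  or: 5
  start: 7
  storm: 6

bad; chair; gold; of; or; start; storm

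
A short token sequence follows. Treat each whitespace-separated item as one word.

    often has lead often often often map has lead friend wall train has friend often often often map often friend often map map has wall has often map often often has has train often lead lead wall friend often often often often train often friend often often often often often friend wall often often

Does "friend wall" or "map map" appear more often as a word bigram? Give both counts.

"friend wall": 2 occurrences
"map map": 1 occurrence

"friend wall" (2 vs 1)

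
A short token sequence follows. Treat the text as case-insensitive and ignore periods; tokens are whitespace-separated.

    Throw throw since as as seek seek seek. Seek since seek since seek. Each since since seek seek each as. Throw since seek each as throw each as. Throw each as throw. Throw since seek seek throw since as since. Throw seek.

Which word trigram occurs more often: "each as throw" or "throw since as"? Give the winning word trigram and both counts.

"each as throw": 4 occurrences
"throw since as": 2 occurrences

"each as throw" (4 vs 2)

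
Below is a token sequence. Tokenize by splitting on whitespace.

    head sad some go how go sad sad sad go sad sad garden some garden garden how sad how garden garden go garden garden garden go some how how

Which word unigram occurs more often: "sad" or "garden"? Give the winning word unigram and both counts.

"sad": 7 occurrences
"garden": 8 occurrences

"garden" (8 vs 7)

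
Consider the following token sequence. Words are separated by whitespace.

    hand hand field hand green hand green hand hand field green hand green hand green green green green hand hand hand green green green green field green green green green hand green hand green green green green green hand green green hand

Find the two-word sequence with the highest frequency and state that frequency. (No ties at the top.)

"green green", 14 times

Bigram frequencies (highest first):
  green green: 14
  green hand: 9
  hand green: 8
  hand hand: 4
  hand field: 2
  field green: 2
  … (2 more, each ≤ 1)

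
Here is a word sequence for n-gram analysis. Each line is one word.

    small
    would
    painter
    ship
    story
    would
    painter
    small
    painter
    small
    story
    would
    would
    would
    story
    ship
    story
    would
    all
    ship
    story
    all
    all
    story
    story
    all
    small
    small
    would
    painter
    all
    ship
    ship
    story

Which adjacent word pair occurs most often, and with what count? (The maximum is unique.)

"ship story", 4 times

Bigram frequencies (highest first):
  ship story: 4
  would painter: 3
  story would: 3
  small would: 2
  painter small: 2
  would would: 2
  … (15 more, each ≤ 2)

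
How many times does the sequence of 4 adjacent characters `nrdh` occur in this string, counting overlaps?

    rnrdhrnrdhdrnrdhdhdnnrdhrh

4

Sliding a length-4 window over the 26 characters (23 positions):
  position 2–5: nrdh
  position 7–10: nrdh
  position 13–16: nrdh
  position 21–24: nrdh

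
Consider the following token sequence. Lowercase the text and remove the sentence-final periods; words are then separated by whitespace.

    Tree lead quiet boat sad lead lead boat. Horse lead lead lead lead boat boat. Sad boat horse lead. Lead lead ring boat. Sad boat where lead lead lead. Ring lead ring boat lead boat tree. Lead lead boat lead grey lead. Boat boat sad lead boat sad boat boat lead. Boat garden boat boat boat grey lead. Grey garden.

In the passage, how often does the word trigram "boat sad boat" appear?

3

Scanning the 58 overlapping trigram windows for "boat sad boat":
  position 15–17: boat sad boat
  position 23–25: boat sad boat
  position 47–49: boat sad boat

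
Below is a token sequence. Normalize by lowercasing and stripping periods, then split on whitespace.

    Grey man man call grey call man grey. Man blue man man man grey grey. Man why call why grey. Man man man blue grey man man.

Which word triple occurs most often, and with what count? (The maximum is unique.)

"grey man man", 3 times

Trigram frequencies (highest first):
  grey man man: 3
  man man man: 2
  man man call: 1
  man call grey: 1
  call grey call: 1
  grey call man: 1
  … (16 more, each ≤ 1)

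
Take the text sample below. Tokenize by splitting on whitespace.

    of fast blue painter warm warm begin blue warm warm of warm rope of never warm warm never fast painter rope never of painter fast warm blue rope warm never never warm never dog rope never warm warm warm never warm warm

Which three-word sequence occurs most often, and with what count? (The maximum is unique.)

"never warm warm", 3 times

Trigram frequencies (highest first):
  never warm warm: 3
  warm warm never: 2
  of fast blue: 1
  fast blue painter: 1
  blue painter warm: 1
  painter warm warm: 1
  … (31 more, each ≤ 1)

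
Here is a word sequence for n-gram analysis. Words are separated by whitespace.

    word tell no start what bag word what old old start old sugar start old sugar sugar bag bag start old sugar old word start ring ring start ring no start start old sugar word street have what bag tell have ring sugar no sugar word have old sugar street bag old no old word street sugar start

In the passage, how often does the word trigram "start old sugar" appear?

4

Scanning the 56 overlapping trigram windows for "start old sugar":
  position 11–13: start old sugar
  position 14–16: start old sugar
  position 20–22: start old sugar
  position 32–34: start old sugar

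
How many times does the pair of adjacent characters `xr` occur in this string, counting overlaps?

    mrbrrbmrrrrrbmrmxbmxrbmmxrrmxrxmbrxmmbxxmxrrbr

4

Sliding a length-2 window over the 46 characters (45 positions):
  position 20–21: xr
  position 25–26: xr
  position 29–30: xr
  position 42–43: xr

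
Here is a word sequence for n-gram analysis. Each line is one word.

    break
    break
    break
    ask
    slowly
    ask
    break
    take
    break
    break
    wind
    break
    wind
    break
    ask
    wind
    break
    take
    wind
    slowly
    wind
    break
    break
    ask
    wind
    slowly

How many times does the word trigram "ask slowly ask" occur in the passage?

1

Scanning the 24 overlapping trigram windows for "ask slowly ask":
  position 4–6: ask slowly ask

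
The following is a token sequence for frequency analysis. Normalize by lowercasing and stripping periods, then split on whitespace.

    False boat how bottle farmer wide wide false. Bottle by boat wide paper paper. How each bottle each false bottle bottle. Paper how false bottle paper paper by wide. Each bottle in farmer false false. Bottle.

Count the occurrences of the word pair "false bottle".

Scanning the 35 overlapping bigram windows for "false bottle":
  position 8–9: false bottle
  position 19–20: false bottle
  position 24–25: false bottle
  position 35–36: false bottle

4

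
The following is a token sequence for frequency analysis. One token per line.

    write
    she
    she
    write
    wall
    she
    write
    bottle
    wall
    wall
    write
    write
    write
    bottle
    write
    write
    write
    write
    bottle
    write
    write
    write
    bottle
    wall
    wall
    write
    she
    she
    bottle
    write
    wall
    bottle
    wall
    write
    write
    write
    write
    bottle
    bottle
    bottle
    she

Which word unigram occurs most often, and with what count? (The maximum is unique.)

"write", 19 times

Unigram frequencies (highest first):
  write: 19
  bottle: 9
  wall: 7
  she: 6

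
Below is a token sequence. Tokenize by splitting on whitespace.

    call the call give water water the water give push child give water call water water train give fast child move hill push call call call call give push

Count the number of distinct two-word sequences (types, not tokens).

29 tokens → 28 bigram windows in total.
Repeated bigrams (each contributes count−1 duplicates):
  call call: 3
  call give: 2
  give push: 2
  give water: 2
  water water: 2
6 duplicate windows → 28 − 6 = 22 distinct.

22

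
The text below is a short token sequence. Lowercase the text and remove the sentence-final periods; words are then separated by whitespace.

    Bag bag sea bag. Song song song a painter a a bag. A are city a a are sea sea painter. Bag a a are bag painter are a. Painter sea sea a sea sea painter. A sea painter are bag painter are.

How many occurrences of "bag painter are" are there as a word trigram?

Scanning the 41 overlapping trigram windows for "bag painter are":
  position 26–28: bag painter are
  position 41–43: bag painter are

2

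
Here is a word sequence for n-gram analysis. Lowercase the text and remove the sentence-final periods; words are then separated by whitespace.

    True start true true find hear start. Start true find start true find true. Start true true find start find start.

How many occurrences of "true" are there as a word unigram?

8

Scanning the 21 tokens for "true":
  position 1: true
  position 3: true
  position 4: true
  position 9: true
  position 12: true
  position 14: true
  position 16: true
  position 17: true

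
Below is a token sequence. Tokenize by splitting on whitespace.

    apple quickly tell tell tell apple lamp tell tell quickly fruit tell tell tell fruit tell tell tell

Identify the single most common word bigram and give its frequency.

"tell tell", 7 times

Bigram frequencies (highest first):
  tell tell: 7
  fruit tell: 2
  apple quickly: 1
  quickly tell: 1
  tell apple: 1
  apple lamp: 1
  … (4 more, each ≤ 1)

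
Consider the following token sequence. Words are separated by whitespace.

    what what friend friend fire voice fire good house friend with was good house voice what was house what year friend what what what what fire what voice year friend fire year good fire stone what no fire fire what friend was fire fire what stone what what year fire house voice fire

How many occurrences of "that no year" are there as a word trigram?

Scanning the 51 overlapping trigram windows for "that no year":
  (none found)

0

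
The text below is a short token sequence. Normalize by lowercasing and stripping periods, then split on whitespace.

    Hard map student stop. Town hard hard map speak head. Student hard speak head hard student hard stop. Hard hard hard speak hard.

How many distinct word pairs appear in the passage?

23 tokens → 22 bigram windows in total.
Repeated bigrams (each contributes count−1 duplicates):
  hard hard: 3
  hard map: 2
  hard speak: 2
  speak head: 2
  student hard: 2
6 duplicate windows → 22 − 6 = 16 distinct.

16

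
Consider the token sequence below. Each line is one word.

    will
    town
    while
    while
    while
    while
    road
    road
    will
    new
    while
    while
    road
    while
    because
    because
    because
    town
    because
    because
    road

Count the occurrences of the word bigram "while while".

Scanning the 20 overlapping bigram windows for "while while":
  position 3–4: while while
  position 4–5: while while
  position 5–6: while while
  position 11–12: while while

4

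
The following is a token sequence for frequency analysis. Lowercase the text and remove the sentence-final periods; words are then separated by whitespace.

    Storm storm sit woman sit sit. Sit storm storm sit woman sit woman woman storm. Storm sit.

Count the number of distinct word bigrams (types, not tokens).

8

17 tokens → 16 bigram windows in total.
Repeated bigrams (each contributes count−1 duplicates):
  sit woman: 3
  storm sit: 3
  storm storm: 3
  sit sit: 2
  woman sit: 2
8 duplicate windows → 16 − 8 = 8 distinct.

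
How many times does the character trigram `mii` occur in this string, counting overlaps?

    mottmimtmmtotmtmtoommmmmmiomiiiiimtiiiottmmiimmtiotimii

Sliding a length-3 window over the 55 characters (53 positions):
  position 28–30: mii
  position 43–45: mii
  position 53–55: mii

3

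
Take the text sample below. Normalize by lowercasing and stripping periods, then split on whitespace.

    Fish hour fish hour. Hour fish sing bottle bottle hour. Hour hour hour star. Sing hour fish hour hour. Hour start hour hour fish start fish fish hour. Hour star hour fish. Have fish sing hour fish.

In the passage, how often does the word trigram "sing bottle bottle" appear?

1

Scanning the 35 overlapping trigram windows for "sing bottle bottle":
  position 7–9: sing bottle bottle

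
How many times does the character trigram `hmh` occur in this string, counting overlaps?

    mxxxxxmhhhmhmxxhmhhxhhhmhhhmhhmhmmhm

Sliding a length-3 window over the 36 characters (34 positions):
  position 10–12: hmh
  position 16–18: hmh
  position 23–25: hmh
  position 27–29: hmh
  position 30–32: hmh

5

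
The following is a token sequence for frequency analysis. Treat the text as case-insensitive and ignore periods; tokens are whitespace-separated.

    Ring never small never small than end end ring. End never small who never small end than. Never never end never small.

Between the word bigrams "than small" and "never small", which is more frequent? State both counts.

"never small" (5 vs 0)

"than small": 0 occurrences
"never small": 5 occurrences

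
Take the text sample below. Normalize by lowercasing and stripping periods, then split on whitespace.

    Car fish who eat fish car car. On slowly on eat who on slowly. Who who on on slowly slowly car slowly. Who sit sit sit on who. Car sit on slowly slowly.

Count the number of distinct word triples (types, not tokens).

30

33 tokens → 31 trigram windows in total.
Repeated trigrams (each contributes count−1 duplicates):
  on slowly slowly: 2
1 duplicate windows → 31 − 1 = 30 distinct.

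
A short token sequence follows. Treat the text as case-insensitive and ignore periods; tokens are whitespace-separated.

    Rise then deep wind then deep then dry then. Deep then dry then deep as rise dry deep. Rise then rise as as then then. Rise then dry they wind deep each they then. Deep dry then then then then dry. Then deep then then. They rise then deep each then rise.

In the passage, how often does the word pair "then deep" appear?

Scanning the 51 overlapping bigram windows for "then deep":
  position 2–3: then deep
  position 5–6: then deep
  position 9–10: then deep
  position 13–14: then deep
  position 34–35: then deep
  position 42–43: then deep
  position 48–49: then deep

7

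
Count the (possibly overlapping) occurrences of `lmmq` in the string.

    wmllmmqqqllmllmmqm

Sliding a length-4 window over the 18 characters (15 positions):
  position 4–7: lmmq
  position 14–17: lmmq

2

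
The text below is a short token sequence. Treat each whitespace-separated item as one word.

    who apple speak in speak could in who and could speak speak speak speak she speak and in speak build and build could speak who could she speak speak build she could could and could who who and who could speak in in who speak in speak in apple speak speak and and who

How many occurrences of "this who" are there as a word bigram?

Scanning the 53 overlapping bigram windows for "this who":
  (none found)

0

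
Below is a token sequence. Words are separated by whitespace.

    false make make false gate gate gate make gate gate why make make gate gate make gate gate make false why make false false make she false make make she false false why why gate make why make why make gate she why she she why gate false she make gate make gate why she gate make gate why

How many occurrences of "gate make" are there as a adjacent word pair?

Scanning the 58 overlapping bigram windows for "gate make":
  position 7–8: gate make
  position 15–16: gate make
  position 18–19: gate make
  position 35–36: gate make
  position 51–52: gate make
  position 56–57: gate make

6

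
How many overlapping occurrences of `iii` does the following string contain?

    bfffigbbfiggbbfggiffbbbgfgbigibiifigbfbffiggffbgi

0

Sliding a length-3 window over the 49 characters (47 positions):
  (no match at any position)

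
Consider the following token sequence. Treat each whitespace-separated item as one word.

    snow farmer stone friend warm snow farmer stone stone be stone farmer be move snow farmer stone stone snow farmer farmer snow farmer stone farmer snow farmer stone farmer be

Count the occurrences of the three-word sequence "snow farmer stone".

Scanning the 28 overlapping trigram windows for "snow farmer stone":
  position 1–3: snow farmer stone
  position 6–8: snow farmer stone
  position 15–17: snow farmer stone
  position 22–24: snow farmer stone
  position 26–28: snow farmer stone

5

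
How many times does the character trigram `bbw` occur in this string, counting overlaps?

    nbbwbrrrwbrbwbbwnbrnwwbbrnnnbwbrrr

2

Sliding a length-3 window over the 34 characters (32 positions):
  position 2–4: bbw
  position 14–16: bbw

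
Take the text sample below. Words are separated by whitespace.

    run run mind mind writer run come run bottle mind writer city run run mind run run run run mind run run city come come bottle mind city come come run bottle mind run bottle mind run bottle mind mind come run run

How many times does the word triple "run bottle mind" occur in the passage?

Scanning the 41 overlapping trigram windows for "run bottle mind":
  position 8–10: run bottle mind
  position 31–33: run bottle mind
  position 34–36: run bottle mind
  position 37–39: run bottle mind

4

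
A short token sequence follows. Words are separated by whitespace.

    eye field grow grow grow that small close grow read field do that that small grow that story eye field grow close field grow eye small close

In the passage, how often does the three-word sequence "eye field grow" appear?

2

Scanning the 25 overlapping trigram windows for "eye field grow":
  position 1–3: eye field grow
  position 19–21: eye field grow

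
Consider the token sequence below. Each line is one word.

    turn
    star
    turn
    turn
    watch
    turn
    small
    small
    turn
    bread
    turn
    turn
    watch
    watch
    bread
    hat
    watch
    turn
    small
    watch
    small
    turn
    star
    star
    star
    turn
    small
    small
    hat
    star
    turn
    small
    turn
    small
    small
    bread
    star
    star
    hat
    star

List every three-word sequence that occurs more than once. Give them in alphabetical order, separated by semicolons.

Trigram counts meeting the condition (more than once):
  star turn small: 2
  turn small small: 3
  turn turn watch: 2
  watch turn small: 2

star turn small; turn small small; turn turn watch; watch turn small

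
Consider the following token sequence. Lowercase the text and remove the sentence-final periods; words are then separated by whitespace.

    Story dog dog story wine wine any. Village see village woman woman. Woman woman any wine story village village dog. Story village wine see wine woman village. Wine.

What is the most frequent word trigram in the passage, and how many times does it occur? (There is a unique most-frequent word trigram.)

Trigram frequencies (highest first):
  woman woman woman: 2
  story dog dog: 1
  dog dog story: 1
  dog story wine: 1
  story wine wine: 1
  wine wine any: 1
  … (19 more, each ≤ 1)

"woman woman woman", 2 times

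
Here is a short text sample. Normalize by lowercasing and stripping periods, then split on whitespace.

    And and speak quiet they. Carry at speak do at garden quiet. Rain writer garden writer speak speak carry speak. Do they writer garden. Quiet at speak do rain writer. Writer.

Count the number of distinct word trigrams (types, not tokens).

31 tokens → 29 trigram windows in total.
Repeated trigrams (each contributes count−1 duplicates):
  at speak do: 2
1 duplicate windows → 29 − 1 = 28 distinct.

28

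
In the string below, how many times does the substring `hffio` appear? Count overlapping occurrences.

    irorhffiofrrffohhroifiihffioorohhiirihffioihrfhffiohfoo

4

Sliding a length-5 window over the 55 characters (51 positions):
  position 5–9: hffio
  position 24–28: hffio
  position 38–42: hffio
  position 47–51: hffio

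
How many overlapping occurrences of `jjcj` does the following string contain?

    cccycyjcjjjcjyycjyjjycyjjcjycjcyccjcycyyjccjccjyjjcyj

Sliding a length-4 window over the 53 characters (50 positions):
  position 10–13: jjcj
  position 24–27: jjcj

2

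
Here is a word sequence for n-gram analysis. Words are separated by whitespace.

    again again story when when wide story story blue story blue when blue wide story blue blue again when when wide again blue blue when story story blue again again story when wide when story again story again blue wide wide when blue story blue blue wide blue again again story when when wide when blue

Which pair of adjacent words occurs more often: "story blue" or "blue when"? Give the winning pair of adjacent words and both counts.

"story blue" (5 vs 2)

"story blue": 5 occurrences
"blue when": 2 occurrences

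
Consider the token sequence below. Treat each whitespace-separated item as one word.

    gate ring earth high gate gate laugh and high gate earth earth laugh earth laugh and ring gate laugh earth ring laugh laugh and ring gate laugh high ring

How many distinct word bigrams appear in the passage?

29 tokens → 28 bigram windows in total.
Repeated bigrams (each contributes count−1 duplicates):
  gate laugh: 3
  laugh and: 3
  and ring: 2
  earth laugh: 2
  high gate: 2
  laugh earth: 2
  ring gate: 2
9 duplicate windows → 28 − 9 = 19 distinct.

19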